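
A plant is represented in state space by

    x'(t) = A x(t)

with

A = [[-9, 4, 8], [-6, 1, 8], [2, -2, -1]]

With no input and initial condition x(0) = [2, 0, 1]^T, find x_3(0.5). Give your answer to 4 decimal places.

det(sI - A) = s^3 - (tr A)s^2 + (M11 + M22 + M33)s - det A, where Mii is the 2×2 principal minor of A obtained by deleting row i and column i.
tr A = (-9) + 1 + (-1) = -9; M11 = 1·(-1) - 8·(-2) = -1 - (-16) = 15; M22 = (-9)·(-1) - 8·2 = 9 - 16 = -7; M33 = (-9)·1 - 4·(-6) = -9 - (-24) = 15; sum of minors = 23.
det A = (-9)·(1·(-1) - 8·(-2)) - 4·((-6)·(-1) - 8·2) + 8·((-6)·(-2) - 1·2) = (-9)·15 - 4·(-10) + 8·10 = -15.
So p(s) = det(sI - A) = s^3 + 9s^2 + 23s + 15.
Rational-root test: any integer root divides 15. Testing small divisors, s = -1 works: p(-1) = -1 + 9 + (-23) + 15 = 0, so (s + 1) is a factor.
Dividing, p(s) = (s + 1)(s^2 + 8s + 15).
Factor s^2 + 8s + 15: two numbers with sum -8 and product 15 are -3 and -5, so s^2 + 8s + 15 = (s + 3)(s + 5).
Hence p(s) = (s + 1) (s + 3) (s + 5), with roots -5, -3, -1.
The eigenvalues -5, -3, -1 are distinct and real, so A is diagonalisable and x(t) = e^{At} x(0) = V diag(e^{λ_i t}) V^{-1} x(0), where the columns of V are the eigenvectors.
λ = -5: A - (-5)I = [[-4, 4, 8], [-6, 6, 8], [2, -2, 4]]. v must be orthogonal to every row; (row 1) × (row 2) = [-16, -16, 0], so take v_1 = [1, 1, 0]^T.
λ = -3: A - (-3)I = [[-6, 4, 8], [-6, 4, 8], [2, -2, 2]]. v must be orthogonal to every row; (row 1) × (row 3) = [24, 28, 4], so take v_2 = [6, 7, 1]^T.
λ = -1: A - (-1)I = [[-8, 4, 8], [-6, 2, 8], [2, -2, 0]]. v must be orthogonal to every row; (row 1) × (row 2) = [16, 16, 8], so take v_3 = [2, 2, 1]^T.
V = [v_1 v_2 v_3] = [[1, 6, 2], [1, 7, 2], [0, 1, 1]] has det V = 1, so V^{-1} = adj(V)/det V = [[5, -4, -2], [-1, 1, 0], [1, -1, 1]].
Modal coordinates z(0) = V^{-1} x(0): 5·2 + (-4)·0 + (-2)·1 = 8; (-1)·2 + 1·0 + 0·1 = -2; 1·2 + (-1)·0 + 1·1 = 3; so z(0) = [8, -2, 3]^T.
x_3(t) = Σ_i (v_i)_3 · z_i(0) · e^{λ_i t} (row 3 of V times the modal terms).
x_3(0.5) = 0·8·e^{-5·0.5} + 1·(-2)·e^{-3·0.5} + 1·3·e^{-1·0.5} = 0·0.082085 + (-2)·0.223130 + 3·0.606531 = 1.3733.

1.3733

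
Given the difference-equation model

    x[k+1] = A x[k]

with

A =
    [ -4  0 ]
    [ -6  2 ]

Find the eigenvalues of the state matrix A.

-4, 2

det(zI - A) = z^2 - (tr A)z + det A, with tr A = (-4) + 2 = -2 and det A = (-4)·2 - 0·(-6) = -8 - 0 = -8.
So p(z) = det(zI - A) = z^2 + 2z - 8.
Factor z^2 + 2z - 8: two numbers with sum -2 and product -8 are 2 and -4, so z^2 + 2z - 8 = (z - 2)(z + 4).
Hence p(z) = (z - 2) (z + 4), with roots -4, 2.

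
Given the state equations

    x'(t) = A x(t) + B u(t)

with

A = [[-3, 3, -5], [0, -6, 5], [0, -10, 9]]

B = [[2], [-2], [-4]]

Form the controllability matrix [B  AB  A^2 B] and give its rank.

AB = [[8], [-8], [-16]]
A^2B = [[32], [-32], [-64]]
Controllability matrix C = [B  AB  A^2B] = [[2, 8, 32], [-2, -8, -32], [-4, -16, -64]]
Every column of C is a scalar multiple of column 1 = [2, -2, -4] (multipliers 1, 4, 16), so the columns span a one-dimensional space.
C ≠ 0, hence rank(C) = 1.
rank(C) = 1 < n = 3, so the pair (A, B) is not completely controllable.

1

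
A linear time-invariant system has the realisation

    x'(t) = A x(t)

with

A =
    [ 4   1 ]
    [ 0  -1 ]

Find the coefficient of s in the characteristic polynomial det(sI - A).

For a 2×2 matrix, det(sI - A) = s^2 - (tr A)s + det A.
tr A = 3, det A = -4.
So p(s) = s^2 - 3s - 4.
The coefficient of s is -3.

-3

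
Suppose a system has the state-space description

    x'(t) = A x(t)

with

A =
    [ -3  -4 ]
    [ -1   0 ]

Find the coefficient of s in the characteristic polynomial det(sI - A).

For a 2×2 matrix, det(sI - A) = s^2 - (tr A)s + det A.
tr A = -3, det A = -4.
So p(s) = s^2 + 3s - 4.
The coefficient of s is 3.

3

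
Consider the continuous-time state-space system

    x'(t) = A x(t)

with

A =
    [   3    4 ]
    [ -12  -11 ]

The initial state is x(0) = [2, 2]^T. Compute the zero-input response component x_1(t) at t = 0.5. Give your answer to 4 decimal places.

det(sI - A) = s^2 - (tr A)s + det A, with tr A = 3 + (-11) = -8 and det A = 3·(-11) - 4·(-12) = -33 - (-48) = 15.
So p(s) = det(sI - A) = s^2 + 8s + 15.
Factor s^2 + 8s + 15: two numbers with sum -8 and product 15 are -3 and -5, so s^2 + 8s + 15 = (s + 3)(s + 5).
Hence p(s) = (s + 3) (s + 5), with roots -5, -3.
The eigenvalues -5, -3 are distinct and real, so A is diagonalisable and x(t) = e^{At} x(0) = V diag(e^{λ_i t}) V^{-1} x(0), where the columns of V are the eigenvectors.
λ = -5: A - (-5)I = [[8, 4], [-12, -6]]. Row 1 gives 8·v1 + 4·v2 = 0, so take v_1 = [1, -2]^T.
λ = -3: A - (-3)I = [[6, 4], [-12, -8]]. Row 1 gives 6·v1 + 4·v2 = 0, so take v_2 = [2, -3]^T.
V = [v_1 v_2] = [[1, 2], [-2, -3]] has det V = 1, so V^{-1} = adj(V)/det V = [[-3, -2], [2, 1]].
Modal coordinates z(0) = V^{-1} x(0): (-3)·2 + (-2)·2 = -10; 2·2 + 1·2 = 6; so z(0) = [-10, 6]^T.
x_1(t) = Σ_i (v_i)_1 · z_i(0) · e^{λ_i t} (row 1 of V times the modal terms).
x_1(0.5) = 1·(-10)·e^{-5·0.5} + 2·6·e^{-3·0.5} = (-10)·0.082085 + 12·0.223130 = 1.8567.

1.8567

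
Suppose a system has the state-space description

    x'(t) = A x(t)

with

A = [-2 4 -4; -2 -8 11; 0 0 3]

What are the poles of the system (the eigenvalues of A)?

-6, -4, 3

det(sI - A) = s^3 - (tr A)s^2 + (M11 + M22 + M33)s - det A, where Mii is the 2×2 principal minor of A obtained by deleting row i and column i.
tr A = (-2) + (-8) + 3 = -7; M11 = (-8)·3 - 11·0 = -24 - 0 = -24; M22 = (-2)·3 - (-4)·0 = -6 - 0 = -6; M33 = (-2)·(-8) - 4·(-2) = 16 - (-8) = 24; sum of minors = -6.
det A = (-2)·((-8)·3 - 11·0) - 4·((-2)·3 - 11·0) + (-4)·((-2)·0 - (-8)·0) = (-2)·(-24) - 4·(-6) + (-4)·0 = 72.
So p(s) = det(sI - A) = s^3 + 7s^2 - 6s - 72.
Rational-root test: any integer root divides -72. Testing small divisors, s = 3 works: p(3) = 27 + 63 + (-18) + (-72) = 0, so (s - 3) is a factor.
Dividing, p(s) = (s - 3)(s^2 + 10s + 24).
Factor s^2 + 10s + 24: two numbers with sum -10 and product 24 are -4 and -6, so s^2 + 10s + 24 = (s + 4)(s + 6).
Hence p(s) = (s - 3) (s + 4) (s + 6), with roots -6, -4, 3.
At least one eigenvalue has non-negative real part, so the system is not asymptotically stable.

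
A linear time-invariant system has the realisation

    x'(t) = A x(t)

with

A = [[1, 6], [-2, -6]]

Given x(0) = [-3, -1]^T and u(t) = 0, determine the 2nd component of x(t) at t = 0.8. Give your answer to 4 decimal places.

0.9099

det(sI - A) = s^2 - (tr A)s + det A, with tr A = 1 + (-6) = -5 and det A = 1·(-6) - 6·(-2) = -6 - (-12) = 6.
So p(s) = det(sI - A) = s^2 + 5s + 6.
Factor s^2 + 5s + 6: two numbers with sum -5 and product 6 are -2 and -3, so s^2 + 5s + 6 = (s + 2)(s + 3).
Hence p(s) = (s + 2) (s + 3), with roots -3, -2.
The eigenvalues -3, -2 are distinct and real, so A is diagonalisable and x(t) = e^{At} x(0) = V diag(e^{λ_i t}) V^{-1} x(0), where the columns of V are the eigenvectors.
λ = -3: A - (-3)I = [[4, 6], [-2, -3]]. Row 1 gives 4·v1 + 6·v2 = 0, so take v_1 = [-3, 2]^T.
λ = -2: A - (-2)I = [[3, 6], [-2, -4]]. Row 1 gives 3·v1 + 6·v2 = 0, so take v_2 = [2, -1]^T.
V = [v_1 v_2] = [[-3, 2], [2, -1]] has det V = -1, so V^{-1} = adj(V)/det V = [[1, 2], [2, 3]].
Modal coordinates z(0) = V^{-1} x(0): 1·(-3) + 2·(-1) = -5; 2·(-3) + 3·(-1) = -9; so z(0) = [-5, -9]^T.
x_2(t) = Σ_i (v_i)_2 · z_i(0) · e^{λ_i t} (row 2 of V times the modal terms).
x_2(0.8) = 2·(-5)·e^{-3·0.8} + (-1)·(-9)·e^{-2·0.8} = (-10)·0.090718 + 9·0.201897 = 0.9099.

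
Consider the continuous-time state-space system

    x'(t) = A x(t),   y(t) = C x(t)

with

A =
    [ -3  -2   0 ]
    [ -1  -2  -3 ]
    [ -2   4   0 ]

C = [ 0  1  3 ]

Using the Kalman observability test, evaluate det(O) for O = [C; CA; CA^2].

-393

CA = [[-7, 10, -3]]
CA^2 = [[17, -18, -30]]
Observability matrix O = [C; CA; CA^2] = [[0, 1, 3], [-7, 10, -3], [17, -18, -30]]
Expanding along the first row, det(O) = 0·(10·(-30) - (-3)·(-18)) - 1·((-7)·(-30) - (-3)·17) + 3·((-7)·(-18) - 10·17) = 0·(-354) - 1·261 + 3·(-44) = -393
Since det(O) ≠ 0, rank(O) = 3 and the system is completely observable.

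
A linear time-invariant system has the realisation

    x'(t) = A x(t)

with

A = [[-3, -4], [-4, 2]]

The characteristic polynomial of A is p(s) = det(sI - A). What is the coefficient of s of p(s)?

For a 2×2 matrix, det(sI - A) = s^2 - (tr A)s + det A.
tr A = -1, det A = -22.
So p(s) = s^2 + s - 22.
The coefficient of s is 1.

1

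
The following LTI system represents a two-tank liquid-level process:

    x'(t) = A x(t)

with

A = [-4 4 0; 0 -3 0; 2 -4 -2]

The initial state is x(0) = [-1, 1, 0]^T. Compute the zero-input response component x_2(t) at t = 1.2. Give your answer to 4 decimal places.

0.0273

det(sI - A) = s^3 - (tr A)s^2 + (M11 + M22 + M33)s - det A, where Mii is the 2×2 principal minor of A obtained by deleting row i and column i.
tr A = (-4) + (-3) + (-2) = -9; M11 = (-3)·(-2) - 0·(-4) = 6 - 0 = 6; M22 = (-4)·(-2) - 0·2 = 8 - 0 = 8; M33 = (-4)·(-3) - 4·0 = 12 - 0 = 12; sum of minors = 26.
det A = (-4)·((-3)·(-2) - 0·(-4)) - 4·(0·(-2) - 0·2) + 0·(0·(-4) - (-3)·2) = (-4)·6 - 4·0 + 0·6 = -24.
So p(s) = det(sI - A) = s^3 + 9s^2 + 26s + 24.
Rational-root test: any integer root divides 24. Testing small divisors, s = -2 works: p(-2) = -8 + 36 + (-52) + 24 = 0, so (s + 2) is a factor.
Dividing, p(s) = (s + 2)(s^2 + 7s + 12).
Factor s^2 + 7s + 12: two numbers with sum -7 and product 12 are -3 and -4, so s^2 + 7s + 12 = (s + 3)(s + 4).
Hence p(s) = (s + 2) (s + 3) (s + 4), with roots -4, -3, -2.
The eigenvalues -4, -3, -2 are distinct and real, so A is diagonalisable and x(t) = e^{At} x(0) = V diag(e^{λ_i t}) V^{-1} x(0), where the columns of V are the eigenvectors.
λ = -4: A - (-4)I = [[0, 4, 0], [0, 1, 0], [2, -4, 2]]. v must be orthogonal to every row; (row 1) × (row 3) = [8, 0, -8], so take v_1 = [1, 0, -1]^T.
λ = -3: A - (-3)I = [[-1, 4, 0], [0, 0, 0], [2, -4, 1]]. v must be orthogonal to every row; (row 1) × (row 3) = [4, 1, -4], so take v_2 = [4, 1, -4]^T.
λ = -2: A - (-2)I = [[-2, 4, 0], [0, -1, 0], [2, -4, 0]]. v must be orthogonal to every row; (row 1) × (row 2) = [0, 0, 2], so take v_3 = [0, 0, 1]^T.
V = [v_1 v_2 v_3] = [[1, 4, 0], [0, 1, 0], [-1, -4, 1]] has det V = 1, so V^{-1} = adj(V)/det V = [[1, -4, 0], [0, 1, 0], [1, 0, 1]].
Modal coordinates z(0) = V^{-1} x(0): 1·(-1) + (-4)·1 + 0·0 = -5; 0·(-1) + 1·1 + 0·0 = 1; 1·(-1) + 0·1 + 1·0 = -1; so z(0) = [-5, 1, -1]^T.
x_2(t) = Σ_i (v_i)_2 · z_i(0) · e^{λ_i t} (row 2 of V times the modal terms).
x_2(1.2) = 0·(-5)·e^{-4·1.2} + 1·1·e^{-3·1.2} + 0·(-1)·e^{-2·1.2} = 0·0.008230 + 1·0.027324 + 0·0.090718 = 0.0273.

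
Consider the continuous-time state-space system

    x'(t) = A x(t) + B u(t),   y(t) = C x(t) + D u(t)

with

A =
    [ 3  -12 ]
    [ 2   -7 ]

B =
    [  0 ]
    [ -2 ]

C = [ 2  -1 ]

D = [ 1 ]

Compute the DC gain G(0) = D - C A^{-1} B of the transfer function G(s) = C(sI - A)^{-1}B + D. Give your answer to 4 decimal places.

15.0000

G(0) = C(-A)^{-1}B + D = -C A^{-1} B + D.
det A = 3, so A^{-1} = (1/3)·adj(A) = [[-7/3, 4], [-2/3, 1]]
A^{-1} B = [-8, -2]^T
C A^{-1} B = -14
G(0) = D - C A^{-1} B = 1 - (-14) = 15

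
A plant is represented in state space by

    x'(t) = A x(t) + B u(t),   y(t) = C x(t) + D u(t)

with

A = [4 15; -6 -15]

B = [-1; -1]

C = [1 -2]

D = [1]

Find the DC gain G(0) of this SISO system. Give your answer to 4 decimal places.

-0.6667

G(0) = C(-A)^{-1}B + D = -C A^{-1} B + D.
det A = 30, so A^{-1} = (1/30)·adj(A) = [[-1/2, -1/2], [1/5, 2/15]]
A^{-1} B = [1, -1/3]^T
C A^{-1} B = 5/3
G(0) = D - C A^{-1} B = 1 - (5/3) = -2/3 ≈ -0.6667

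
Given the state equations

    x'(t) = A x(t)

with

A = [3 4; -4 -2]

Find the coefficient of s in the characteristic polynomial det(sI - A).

For a 2×2 matrix, det(sI - A) = s^2 - (tr A)s + det A.
tr A = 1, det A = 10.
So p(s) = s^2 - s + 10.
The coefficient of s is -1.

-1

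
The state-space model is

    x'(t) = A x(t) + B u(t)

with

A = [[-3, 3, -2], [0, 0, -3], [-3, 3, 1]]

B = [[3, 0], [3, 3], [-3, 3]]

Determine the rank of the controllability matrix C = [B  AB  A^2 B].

3

AB = [[6, 3], [9, -9], [-3, 12]]
A^2B = [[15, -60], [9, -36], [6, -24]]
Controllability matrix C = [B  AB  A^2B] = [[3, 0, 6, 3, 15, -60], [3, 3, 9, -9, 9, -36], [-3, 3, -3, 12, 6, -24]]
Take the 3×3 submatrix of C formed by columns 1, 2, 4: [[3, 0, 3], [3, 3, -9], [-3, 3, 12]]. Its determinant is 3·(3·12 - (-9)·3) - 0·(3·12 - (-9)·(-3)) + 3·(3·3 - 3·(-3)) = 3·63 - 0·9 + 3·18 = 243 ≠ 0.
So rank(C) ≥ 3; since C has 3 rows, rank(C) = 3.
rank(C) = 3 = n, so the pair (A, B) is completely controllable.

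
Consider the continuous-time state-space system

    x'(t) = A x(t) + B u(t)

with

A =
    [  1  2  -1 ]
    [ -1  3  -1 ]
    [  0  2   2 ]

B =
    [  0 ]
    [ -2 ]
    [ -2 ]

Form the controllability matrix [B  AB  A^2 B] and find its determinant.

72

AB = [[-2], [-4], [-8]]
A^2B = [[-2], [-2], [-24]]
Controllability matrix C = [B  AB  A^2B] = [[0, -2, -2], [-2, -4, -2], [-2, -8, -24]]
Expanding along the first row, det(C) = 0·((-4)·(-24) - (-2)·(-8)) - (-2)·((-2)·(-24) - (-2)·(-2)) + (-2)·((-2)·(-8) - (-4)·(-2)) = 0·80 - (-2)·44 + (-2)·8 = 72
Since det(C) ≠ 0, rank(C) = 3 and the system is completely controllable.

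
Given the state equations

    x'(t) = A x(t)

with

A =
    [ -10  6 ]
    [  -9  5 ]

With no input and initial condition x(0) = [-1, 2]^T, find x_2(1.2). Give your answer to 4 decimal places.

det(sI - A) = s^2 - (tr A)s + det A, with tr A = (-10) + 5 = -5 and det A = (-10)·5 - 6·(-9) = -50 - (-54) = 4.
So p(s) = det(sI - A) = s^2 + 5s + 4.
Factor s^2 + 5s + 4: two numbers with sum -5 and product 4 are -1 and -4, so s^2 + 5s + 4 = (s + 1)(s + 4).
Hence p(s) = (s + 1) (s + 4), with roots -4, -1.
The eigenvalues -4, -1 are distinct and real, so A is diagonalisable and x(t) = e^{At} x(0) = V diag(e^{λ_i t}) V^{-1} x(0), where the columns of V are the eigenvectors.
λ = -4: A - (-4)I = [[-6, 6], [-9, 9]]. Row 1 gives (-6)·v1 + 6·v2 = 0, so take v_1 = [1, 1]^T.
λ = -1: A - (-1)I = [[-9, 6], [-9, 6]]. Row 1 gives (-9)·v1 + 6·v2 = 0, so take v_2 = [2, 3]^T.
V = [v_1 v_2] = [[1, 2], [1, 3]] has det V = 1, so V^{-1} = adj(V)/det V = [[3, -2], [-1, 1]].
Modal coordinates z(0) = V^{-1} x(0): 3·(-1) + (-2)·2 = -7; (-1)·(-1) + 1·2 = 3; so z(0) = [-7, 3]^T.
x_2(t) = Σ_i (v_i)_2 · z_i(0) · e^{λ_i t} (row 2 of V times the modal terms).
x_2(1.2) = 1·(-7)·e^{-4·1.2} + 3·3·e^{-1·1.2} = (-7)·0.008230 + 9·0.301194 = 2.6531.

2.6531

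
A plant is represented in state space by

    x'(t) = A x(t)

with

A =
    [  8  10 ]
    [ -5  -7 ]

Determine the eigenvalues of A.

-2, 3

det(sI - A) = s^2 - (tr A)s + det A, with tr A = 8 + (-7) = 1 and det A = 8·(-7) - 10·(-5) = -56 - (-50) = -6.
So p(s) = det(sI - A) = s^2 - s - 6.
Factor s^2 - s - 6: two numbers with sum 1 and product -6 are 3 and -2, so s^2 - s - 6 = (s - 3)(s + 2).
Hence p(s) = (s - 3) (s + 2), with roots -2, 3.
At least one eigenvalue has non-negative real part, so the system is not asymptotically stable.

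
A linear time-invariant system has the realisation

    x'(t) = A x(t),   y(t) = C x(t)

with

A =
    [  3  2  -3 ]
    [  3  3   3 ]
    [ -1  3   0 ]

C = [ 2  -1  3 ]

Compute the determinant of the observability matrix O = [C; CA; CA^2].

CA = [[0, 10, -9]]
CA^2 = [[39, 3, 30]]
Observability matrix O = [C; CA; CA^2] = [[2, -1, 3], [0, 10, -9], [39, 3, 30]]
Expanding along the first row, det(O) = 2·(10·30 - (-9)·3) - (-1)·(0·30 - (-9)·39) + 3·(0·3 - 10·39) = 2·327 - (-1)·351 + 3·(-390) = -165
Since det(O) ≠ 0, rank(O) = 3 and the system is completely observable.

-165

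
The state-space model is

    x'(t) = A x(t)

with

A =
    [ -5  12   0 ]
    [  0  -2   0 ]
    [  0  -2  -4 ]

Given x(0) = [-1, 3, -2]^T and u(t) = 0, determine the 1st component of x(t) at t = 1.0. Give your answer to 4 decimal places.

det(sI - A) = s^3 - (tr A)s^2 + (M11 + M22 + M33)s - det A, where Mii is the 2×2 principal minor of A obtained by deleting row i and column i.
tr A = (-5) + (-2) + (-4) = -11; M11 = (-2)·(-4) - 0·(-2) = 8 - 0 = 8; M22 = (-5)·(-4) - 0·0 = 20 - 0 = 20; M33 = (-5)·(-2) - 12·0 = 10 - 0 = 10; sum of minors = 38.
det A = (-5)·((-2)·(-4) - 0·(-2)) - 12·(0·(-4) - 0·0) + 0·(0·(-2) - (-2)·0) = (-5)·8 - 12·0 + 0·0 = -40.
So p(s) = det(sI - A) = s^3 + 11s^2 + 38s + 40.
Rational-root test: any integer root divides 40. Testing small divisors, s = -2 works: p(-2) = -8 + 44 + (-76) + 40 = 0, so (s + 2) is a factor.
Dividing, p(s) = (s + 2)(s^2 + 9s + 20).
Factor s^2 + 9s + 20: two numbers with sum -9 and product 20 are -4 and -5, so s^2 + 9s + 20 = (s + 4)(s + 5).
Hence p(s) = (s + 2) (s + 4) (s + 5), with roots -5, -4, -2.
The eigenvalues -5, -4, -2 are distinct and real, so A is diagonalisable and x(t) = e^{At} x(0) = V diag(e^{λ_i t}) V^{-1} x(0), where the columns of V are the eigenvectors.
λ = -5: A - (-5)I = [[0, 12, 0], [0, 3, 0], [0, -2, 1]]. v must be orthogonal to every row; (row 1) × (row 3) = [12, 0, 0], so take v_1 = [1, 0, 0]^T.
λ = -4: A - (-4)I = [[-1, 12, 0], [0, 2, 0], [0, -2, 0]]. v must be orthogonal to every row; (row 1) × (row 2) = [0, 0, -2], so take v_2 = [0, 0, -1]^T.
λ = -2: A - (-2)I = [[-3, 12, 0], [0, 0, 0], [0, -2, -2]]. v must be orthogonal to every row; (row 1) × (row 3) = [-24, -6, 6], so take v_3 = [4, 1, -1]^T.
V = [v_1 v_2 v_3] = [[1, 0, 4], [0, 0, 1], [0, -1, -1]] has det V = 1, so V^{-1} = adj(V)/det V = [[1, -4, 0], [0, -1, -1], [0, 1, 0]].
Modal coordinates z(0) = V^{-1} x(0): 1·(-1) + (-4)·3 + 0·(-2) = -13; 0·(-1) + (-1)·3 + (-1)·(-2) = -1; 0·(-1) + 1·3 + 0·(-2) = 3; so z(0) = [-13, -1, 3]^T.
x_1(t) = Σ_i (v_i)_1 · z_i(0) · e^{λ_i t} (row 1 of V times the modal terms).
x_1(1.0) = 1·(-13)·e^{-5·1.0} + 0·(-1)·e^{-4·1.0} + 4·3·e^{-2·1.0} = (-13)·0.006738 + 0·0.018316 + 12·0.135335 = 1.5364.

1.5364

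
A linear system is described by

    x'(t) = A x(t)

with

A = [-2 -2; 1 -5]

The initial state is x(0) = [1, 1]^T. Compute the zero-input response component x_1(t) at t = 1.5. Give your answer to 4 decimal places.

0.0025

det(sI - A) = s^2 - (tr A)s + det A, with tr A = (-2) + (-5) = -7 and det A = (-2)·(-5) - (-2)·1 = 10 - (-2) = 12.
So p(s) = det(sI - A) = s^2 + 7s + 12.
Factor s^2 + 7s + 12: two numbers with sum -7 and product 12 are -3 and -4, so s^2 + 7s + 12 = (s + 3)(s + 4).
Hence p(s) = (s + 3) (s + 4), with roots -4, -3.
The eigenvalues -4, -3 are distinct and real, so A is diagonalisable and x(t) = e^{At} x(0) = V diag(e^{λ_i t}) V^{-1} x(0), where the columns of V are the eigenvectors.
λ = -4: A - (-4)I = [[2, -2], [1, -1]]. Row 1 gives 2·v1 + (-2)·v2 = 0, so take v_1 = [1, 1]^T.
λ = -3: A - (-3)I = [[1, -2], [1, -2]]. Row 1 gives 1·v1 + (-2)·v2 = 0, so take v_2 = [-2, -1]^T.
V = [v_1 v_2] = [[1, -2], [1, -1]] has det V = 1, so V^{-1} = adj(V)/det V = [[-1, 2], [-1, 1]].
Modal coordinates z(0) = V^{-1} x(0): (-1)·1 + 2·1 = 1; (-1)·1 + 1·1 = 0; so z(0) = [1, 0]^T.
x_1(t) = Σ_i (v_i)_1 · z_i(0) · e^{λ_i t} (row 1 of V times the modal terms).
x_1(1.5) = 1·1·e^{-4·1.5} + (-2)·0·e^{-3·1.5} = 1·0.002479 + 0·0.011109 = 0.0025.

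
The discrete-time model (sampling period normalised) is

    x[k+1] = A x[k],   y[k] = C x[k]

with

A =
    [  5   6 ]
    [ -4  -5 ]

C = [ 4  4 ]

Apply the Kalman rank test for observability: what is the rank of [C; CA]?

1

CA = [[4, 4]]
Observability matrix O = [C; CA] = [[4, 4], [4, 4]]
Every row of O is a scalar multiple of row 1 = [4, 4] (multipliers 1, 1), so the rows span a one-dimensional space.
O ≠ 0, hence rank(O) = 1.
rank(O) = 1 < n = 2, so the pair (A, C) is not completely observable.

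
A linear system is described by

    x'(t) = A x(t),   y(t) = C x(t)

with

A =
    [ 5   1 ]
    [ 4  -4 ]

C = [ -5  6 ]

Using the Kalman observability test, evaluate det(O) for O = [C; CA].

CA = [[-1, -29]]
Observability matrix O = [C; CA] = [[-5, 6], [-1, -29]]
det(O) = (-5)·(-29) - 6·(-1) = 145 - (-6) = 151
Since det(O) ≠ 0, rank(O) = 2 and the system is completely observable.

151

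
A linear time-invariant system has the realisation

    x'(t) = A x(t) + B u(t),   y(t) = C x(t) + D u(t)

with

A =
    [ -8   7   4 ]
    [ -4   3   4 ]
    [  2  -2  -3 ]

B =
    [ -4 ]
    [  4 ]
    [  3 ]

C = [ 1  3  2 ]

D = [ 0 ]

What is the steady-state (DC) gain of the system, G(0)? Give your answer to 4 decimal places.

G(0) = C(-A)^{-1}B + D = -C A^{-1} B + D.
det A = -12, so A^{-1} = (1/-12)·adj(A) = [[1/12, -13/12, -4/3], [1/3, -4/3, -4/3], [-1/6, 1/6, -1/3]]
A^{-1} B = [-26/3, -32/3, 1/3]^T
C A^{-1} B = -40
G(0) = D - C A^{-1} B = 0 - (-40) = 40

40.0000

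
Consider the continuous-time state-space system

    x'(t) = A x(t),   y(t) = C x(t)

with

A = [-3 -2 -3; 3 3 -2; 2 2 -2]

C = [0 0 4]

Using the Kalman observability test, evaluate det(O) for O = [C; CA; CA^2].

256

CA = [[8, 8, -8]]
CA^2 = [[-16, -8, -24]]
Observability matrix O = [C; CA; CA^2] = [[0, 0, 4], [8, 8, -8], [-16, -8, -24]]
Expanding along the first row, det(O) = 0·(8·(-24) - (-8)·(-8)) - 0·(8·(-24) - (-8)·(-16)) + 4·(8·(-8) - 8·(-16)) = 0·(-256) - 0·(-320) + 4·64 = 256
Since det(O) ≠ 0, rank(O) = 3 and the system is completely observable.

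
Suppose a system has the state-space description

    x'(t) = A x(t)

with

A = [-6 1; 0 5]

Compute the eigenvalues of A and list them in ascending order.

-6, 5

det(sI - A) = s^2 - (tr A)s + det A, with tr A = (-6) + 5 = -1 and det A = (-6)·5 - 1·0 = -30 - 0 = -30.
So p(s) = det(sI - A) = s^2 + s - 30.
Factor s^2 + s - 30: two numbers with sum -1 and product -30 are 5 and -6, so s^2 + s - 30 = (s - 5)(s + 6).
Hence p(s) = (s - 5) (s + 6), with roots -6, 5.
At least one eigenvalue has non-negative real part, so the system is not asymptotically stable.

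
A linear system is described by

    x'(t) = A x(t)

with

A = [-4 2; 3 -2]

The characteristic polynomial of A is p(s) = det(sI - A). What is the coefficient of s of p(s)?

For a 2×2 matrix, det(sI - A) = s^2 - (tr A)s + det A.
tr A = -6, det A = 2.
So p(s) = s^2 + 6s + 2.
The coefficient of s is 6.

6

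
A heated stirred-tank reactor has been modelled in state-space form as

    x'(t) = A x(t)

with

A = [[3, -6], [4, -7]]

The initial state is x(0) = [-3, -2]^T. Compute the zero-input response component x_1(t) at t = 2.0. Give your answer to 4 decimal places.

det(sI - A) = s^2 - (tr A)s + det A, with tr A = 3 + (-7) = -4 and det A = 3·(-7) - (-6)·4 = -21 - (-24) = 3.
So p(s) = det(sI - A) = s^2 + 4s + 3.
Factor s^2 + 4s + 3: two numbers with sum -4 and product 3 are -1 and -3, so s^2 + 4s + 3 = (s + 1)(s + 3).
Hence p(s) = (s + 1) (s + 3), with roots -3, -1.
The eigenvalues -3, -1 are distinct and real, so A is diagonalisable and x(t) = e^{At} x(0) = V diag(e^{λ_i t}) V^{-1} x(0), where the columns of V are the eigenvectors.
λ = -3: A - (-3)I = [[6, -6], [4, -4]]. Row 1 gives 6·v1 + (-6)·v2 = 0, so take v_1 = [1, 1]^T.
λ = -1: A - (-1)I = [[4, -6], [4, -6]]. Row 1 gives 4·v1 + (-6)·v2 = 0, so take v_2 = [3, 2]^T.
V = [v_1 v_2] = [[1, 3], [1, 2]] has det V = -1, so V^{-1} = adj(V)/det V = [[-2, 3], [1, -1]].
Modal coordinates z(0) = V^{-1} x(0): (-2)·(-3) + 3·(-2) = 0; 1·(-3) + (-1)·(-2) = -1; so z(0) = [0, -1]^T.
x_1(t) = Σ_i (v_i)_1 · z_i(0) · e^{λ_i t} (row 1 of V times the modal terms).
x_1(2.0) = 1·0·e^{-3·2.0} + 3·(-1)·e^{-1·2.0} = 0·0.002479 + (-3)·0.135335 = -0.4060.

-0.4060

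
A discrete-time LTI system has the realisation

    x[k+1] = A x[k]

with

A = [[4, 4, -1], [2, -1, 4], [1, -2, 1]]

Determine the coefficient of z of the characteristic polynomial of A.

Expand det(zI - A) for the 3×3 matrix.
p(z) = z^3 - 4z^2 - 39.
(Check: constant term = det(-A) = (-1)^3 det A = -39; coefficient of z^2 = -tr A = -4.)
The coefficient of z is 0.

0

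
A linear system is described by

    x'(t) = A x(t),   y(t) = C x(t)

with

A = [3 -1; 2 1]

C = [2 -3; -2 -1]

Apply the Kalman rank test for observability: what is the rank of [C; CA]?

2

CA = [[0, -5], [-8, 1]]
Observability matrix O = [C; CA] = [[2, -3], [-2, -1], [0, -5], [-8, 1]]
Take the 2×2 submatrix of O formed by rows 1, 2: [[2, -3], [-2, -1]]. Its determinant is 2·(-1) - (-3)·(-2) = -2 - 6 = -8 ≠ 0.
So rank(O) ≥ 2; since O has 2 columns, rank(O) = 2.
rank(O) = 2 = n, so the pair (A, C) is completely observable.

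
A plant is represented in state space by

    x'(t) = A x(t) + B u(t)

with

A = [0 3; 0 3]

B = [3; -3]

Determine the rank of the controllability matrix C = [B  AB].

2

AB = [[-9], [-9]]
Controllability matrix C = [B  AB] = [[3, -9], [-3, -9]]
det(C) = 3·(-9) - (-9)·(-3) = -27 - 27 = -54 ≠ 0, so rank(C) = 2.
rank(C) = 2 = n, so the pair (A, B) is completely controllable.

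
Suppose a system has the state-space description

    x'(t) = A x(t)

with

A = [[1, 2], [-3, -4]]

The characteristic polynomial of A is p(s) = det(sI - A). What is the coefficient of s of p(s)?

3

For a 2×2 matrix, det(sI - A) = s^2 - (tr A)s + det A.
tr A = -3, det A = 2.
So p(s) = s^2 + 3s + 2.
The coefficient of s is 3.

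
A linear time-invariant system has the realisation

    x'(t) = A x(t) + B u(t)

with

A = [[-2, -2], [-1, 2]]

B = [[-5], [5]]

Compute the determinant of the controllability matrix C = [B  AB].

-75

AB = [[0], [15]]
Controllability matrix C = [B  AB] = [[-5, 0], [5, 15]]
det(C) = (-5)·15 - 0·5 = -75 - 0 = -75
Since det(C) ≠ 0, rank(C) = 2 and the system is completely controllable.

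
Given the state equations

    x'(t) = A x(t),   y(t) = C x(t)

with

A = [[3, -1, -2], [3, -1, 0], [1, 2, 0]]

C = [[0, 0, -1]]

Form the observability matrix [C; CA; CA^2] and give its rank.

CA = [[-1, -2, 0]]
CA^2 = [[-9, 3, 2]]
Observability matrix O = [C; CA; CA^2] = [[0, 0, -1], [-1, -2, 0], [-9, 3, 2]]
det(O) = 0·((-2)·2 - 0·3) - 0·((-1)·2 - 0·(-9)) + (-1)·((-1)·3 - (-2)·(-9)) = 0·(-4) - 0·(-2) + (-1)·(-21) = 21 ≠ 0, so rank(O) = 3.
rank(O) = 3 = n, so the pair (A, C) is completely observable.

3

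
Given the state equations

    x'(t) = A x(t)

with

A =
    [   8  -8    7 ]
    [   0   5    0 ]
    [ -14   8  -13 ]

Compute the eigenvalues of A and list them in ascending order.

det(sI - A) = s^3 - (tr A)s^2 + (M11 + M22 + M33)s - det A, where Mii is the 2×2 principal minor of A obtained by deleting row i and column i.
tr A = 8 + 5 + (-13) = 0; M11 = 5·(-13) - 0·8 = -65 - 0 = -65; M22 = 8·(-13) - 7·(-14) = -104 - (-98) = -6; M33 = 8·5 - (-8)·0 = 40 - 0 = 40; sum of minors = -31.
det A = 8·(5·(-13) - 0·8) - (-8)·(0·(-13) - 0·(-14)) + 7·(0·8 - 5·(-14)) = 8·(-65) - (-8)·0 + 7·70 = -30.
So p(s) = det(sI - A) = s^3 - 31s + 30.
Rational-root test: any integer root divides 30. Testing small divisors, s = 1 works: p(1) = 1 + 0 + (-31) + 30 = 0, so (s - 1) is a factor.
Dividing, p(s) = (s - 1)(s^2 + s - 30).
Factor s^2 + s - 30: two numbers with sum -1 and product -30 are 5 and -6, so s^2 + s - 30 = (s - 5)(s + 6).
Hence p(s) = (s - 5) (s - 1) (s + 6), with roots -6, 1, 5.
At least one eigenvalue has non-negative real part, so the system is not asymptotically stable.

-6, 1, 5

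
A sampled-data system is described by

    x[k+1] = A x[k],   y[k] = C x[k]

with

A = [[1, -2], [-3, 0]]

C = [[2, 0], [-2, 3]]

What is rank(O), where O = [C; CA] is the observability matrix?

2

CA = [[2, -4], [-11, 4]]
Observability matrix O = [C; CA] = [[2, 0], [-2, 3], [2, -4], [-11, 4]]
Take the 2×2 submatrix of O formed by rows 1, 2: [[2, 0], [-2, 3]]. Its determinant is 2·3 - 0·(-2) = 6 - 0 = 6 ≠ 0.
So rank(O) ≥ 2; since O has 2 columns, rank(O) = 2.
rank(O) = 2 = n, so the pair (A, C) is completely observable.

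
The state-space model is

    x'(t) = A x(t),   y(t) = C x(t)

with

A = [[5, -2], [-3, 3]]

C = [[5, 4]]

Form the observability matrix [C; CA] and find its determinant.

-42

CA = [[13, 2]]
Observability matrix O = [C; CA] = [[5, 4], [13, 2]]
det(O) = 5·2 - 4·13 = 10 - 52 = -42
Since det(O) ≠ 0, rank(O) = 2 and the system is completely observable.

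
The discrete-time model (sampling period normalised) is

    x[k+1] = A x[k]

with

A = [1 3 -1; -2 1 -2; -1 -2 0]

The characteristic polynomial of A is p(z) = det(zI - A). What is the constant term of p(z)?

Expand det(zI - A) for the 3×3 matrix.
p(z) = z^3 - 2z^2 + 2z + 3.
(Check: constant term = det(-A) = (-1)^3 det A = 3; coefficient of z^2 = -tr A = -2.)
The constant term is 3.

3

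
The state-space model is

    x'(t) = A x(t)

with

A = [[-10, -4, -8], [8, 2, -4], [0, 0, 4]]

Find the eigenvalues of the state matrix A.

det(sI - A) = s^3 - (tr A)s^2 + (M11 + M22 + M33)s - det A, where Mii is the 2×2 principal minor of A obtained by deleting row i and column i.
tr A = (-10) + 2 + 4 = -4; M11 = 2·4 - (-4)·0 = 8 - 0 = 8; M22 = (-10)·4 - (-8)·0 = -40 - 0 = -40; M33 = (-10)·2 - (-4)·8 = -20 - (-32) = 12; sum of minors = -20.
det A = (-10)·(2·4 - (-4)·0) - (-4)·(8·4 - (-4)·0) + (-8)·(8·0 - 2·0) = (-10)·8 - (-4)·32 + (-8)·0 = 48.
So p(s) = det(sI - A) = s^3 + 4s^2 - 20s - 48.
Rational-root test: any integer root divides -48. Testing small divisors, s = -2 works: p(-2) = -8 + 16 + 40 + (-48) = 0, so (s + 2) is a factor.
Dividing, p(s) = (s + 2)(s^2 + 2s - 24).
Factor s^2 + 2s - 24: two numbers with sum -2 and product -24 are 4 and -6, so s^2 + 2s - 24 = (s - 4)(s + 6).
Hence p(s) = (s - 4) (s + 2) (s + 6), with roots -6, -2, 4.
At least one eigenvalue has non-negative real part, so the system is not asymptotically stable.

-6, -2, 4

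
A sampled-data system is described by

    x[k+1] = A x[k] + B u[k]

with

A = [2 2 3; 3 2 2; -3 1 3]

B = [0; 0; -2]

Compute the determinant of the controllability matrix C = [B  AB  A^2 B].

AB = [[-6], [-4], [-6]]
A^2B = [[-38], [-38], [-4]]
Controllability matrix C = [B  AB  A^2B] = [[0, -6, -38], [0, -4, -38], [-2, -6, -4]]
Expanding along the first row, det(C) = 0·((-4)·(-4) - (-38)·(-6)) - (-6)·(0·(-4) - (-38)·(-2)) + (-38)·(0·(-6) - (-4)·(-2)) = 0·(-212) - (-6)·(-76) + (-38)·(-8) = -152
Since det(C) ≠ 0, rank(C) = 3 and the system is completely controllable.

-152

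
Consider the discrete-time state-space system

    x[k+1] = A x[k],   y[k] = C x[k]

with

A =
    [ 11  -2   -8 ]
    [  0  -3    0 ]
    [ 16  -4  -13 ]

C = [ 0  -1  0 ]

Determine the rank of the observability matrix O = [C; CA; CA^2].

1

CA = [[0, 3, 0]]
CA^2 = [[0, -9, 0]]
Observability matrix O = [C; CA; CA^2] = [[0, -1, 0], [0, 3, 0], [0, -9, 0]]
Every row of O is a scalar multiple of row 1 = [0, -1, 0] (multipliers 1, -3, 9), so the rows span a one-dimensional space.
O ≠ 0, hence rank(O) = 1.
rank(O) = 1 < n = 3, so the pair (A, C) is not completely observable.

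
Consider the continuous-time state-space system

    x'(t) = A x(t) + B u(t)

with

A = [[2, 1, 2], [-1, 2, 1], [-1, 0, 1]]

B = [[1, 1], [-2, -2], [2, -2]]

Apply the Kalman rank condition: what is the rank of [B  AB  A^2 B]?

AB = [[4, -4], [-3, -7], [1, -3]]
A^2B = [[7, -21], [-9, -13], [-3, 1]]
Controllability matrix C = [B  AB  A^2B] = [[1, 1, 4, -4, 7, -21], [-2, -2, -3, -7, -9, -13], [2, -2, 1, -3, -3, 1]]
Take the 3×3 submatrix of C formed by columns 1, 2, 3: [[1, 1, 4], [-2, -2, -3], [2, -2, 1]]. Its determinant is 1·((-2)·1 - (-3)·(-2)) - 1·((-2)·1 - (-3)·2) + 4·((-2)·(-2) - (-2)·2) = 1·(-8) - 1·4 + 4·8 = 20 ≠ 0.
So rank(C) ≥ 3; since C has 3 rows, rank(C) = 3.
rank(C) = 3 = n, so the pair (A, B) is completely controllable.

3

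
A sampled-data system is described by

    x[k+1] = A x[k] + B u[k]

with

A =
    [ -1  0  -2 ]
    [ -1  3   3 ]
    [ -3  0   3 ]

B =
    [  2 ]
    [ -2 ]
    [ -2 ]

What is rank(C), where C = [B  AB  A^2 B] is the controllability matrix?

AB = [[2], [-14], [-12]]
A^2B = [[22], [-80], [-42]]
Controllability matrix C = [B  AB  A^2B] = [[2, 2, 22], [-2, -14, -80], [-2, -12, -42]]
det(C) = 2·((-14)·(-42) - (-80)·(-12)) - 2·((-2)·(-42) - (-80)·(-2)) + 22·((-2)·(-12) - (-14)·(-2)) = 2·(-372) - 2·(-76) + 22·(-4) = -680 ≠ 0, so rank(C) = 3.
rank(C) = 3 = n, so the pair (A, B) is completely controllable.

3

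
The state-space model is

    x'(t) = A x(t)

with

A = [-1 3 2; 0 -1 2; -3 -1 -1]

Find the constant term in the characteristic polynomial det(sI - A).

27

Expand det(sI - A) for the 3×3 matrix.
p(s) = s^3 + 3s^2 + 11s + 27.
(Check: constant term = det(-A) = (-1)^3 det A = 27; coefficient of s^2 = -tr A = 3.)
The constant term is 27.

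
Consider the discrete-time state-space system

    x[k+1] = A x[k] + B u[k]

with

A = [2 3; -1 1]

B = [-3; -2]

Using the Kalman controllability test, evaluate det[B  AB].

AB = [[-12], [1]]
Controllability matrix C = [B  AB] = [[-3, -12], [-2, 1]]
det(C) = (-3)·1 - (-12)·(-2) = -3 - 24 = -27
Since det(C) ≠ 0, rank(C) = 2 and the system is completely controllable.

-27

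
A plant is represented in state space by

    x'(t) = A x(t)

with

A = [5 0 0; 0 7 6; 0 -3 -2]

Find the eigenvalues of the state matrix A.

det(sI - A) = s^3 - (tr A)s^2 + (M11 + M22 + M33)s - det A, where Mii is the 2×2 principal minor of A obtained by deleting row i and column i.
tr A = 5 + 7 + (-2) = 10; M11 = 7·(-2) - 6·(-3) = -14 - (-18) = 4; M22 = 5·(-2) - 0·0 = -10 - 0 = -10; M33 = 5·7 - 0·0 = 35 - 0 = 35; sum of minors = 29.
det A = 5·(7·(-2) - 6·(-3)) - 0·(0·(-2) - 6·0) + 0·(0·(-3) - 7·0) = 5·4 - 0·0 + 0·0 = 20.
So p(s) = det(sI - A) = s^3 - 10s^2 + 29s - 20.
Rational-root test: any integer root divides -20. Testing small divisors, s = 1 works: p(1) = 1 + (-10) + 29 + (-20) = 0, so (s - 1) is a factor.
Dividing, p(s) = (s - 1)(s^2 - 9s + 20).
Factor s^2 - 9s + 20: two numbers with sum 9 and product 20 are 5 and 4, so s^2 - 9s + 20 = (s - 5)(s - 4).
Hence p(s) = (s - 5) (s - 4) (s - 1), with roots 1, 4, 5.
At least one eigenvalue has non-negative real part, so the system is not asymptotically stable.

1, 4, 5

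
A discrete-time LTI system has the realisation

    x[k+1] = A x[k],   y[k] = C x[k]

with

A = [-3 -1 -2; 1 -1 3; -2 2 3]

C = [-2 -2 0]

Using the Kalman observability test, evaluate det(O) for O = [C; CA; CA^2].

CA = [[4, 4, -2]]
CA^2 = [[-4, -12, -2]]
Observability matrix O = [C; CA; CA^2] = [[-2, -2, 0], [4, 4, -2], [-4, -12, -2]]
Expanding along the first row, det(O) = (-2)·(4·(-2) - (-2)·(-12)) - (-2)·(4·(-2) - (-2)·(-4)) + 0·(4·(-12) - 4·(-4)) = (-2)·(-32) - (-2)·(-16) + 0·(-32) = 32
Since det(O) ≠ 0, rank(O) = 3 and the system is completely observable.

32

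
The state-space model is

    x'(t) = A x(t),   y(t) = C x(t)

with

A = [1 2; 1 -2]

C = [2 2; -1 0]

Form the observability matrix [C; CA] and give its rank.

2

CA = [[4, 0], [-1, -2]]
Observability matrix O = [C; CA] = [[2, 2], [-1, 0], [4, 0], [-1, -2]]
Take the 2×2 submatrix of O formed by rows 1, 2: [[2, 2], [-1, 0]]. Its determinant is 2·0 - 2·(-1) = 0 - (-2) = 2 ≠ 0.
So rank(O) ≥ 2; since O has 2 columns, rank(O) = 2.
rank(O) = 2 = n, so the pair (A, C) is completely observable.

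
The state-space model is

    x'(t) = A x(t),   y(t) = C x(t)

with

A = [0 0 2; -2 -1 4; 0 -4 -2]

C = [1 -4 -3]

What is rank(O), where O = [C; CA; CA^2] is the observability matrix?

CA = [[8, 16, -8]]
CA^2 = [[-32, 16, 96]]
Observability matrix O = [C; CA; CA^2] = [[1, -4, -3], [8, 16, -8], [-32, 16, 96]]
det(O) = 1·(16·96 - (-8)·16) - (-4)·(8·96 - (-8)·(-32)) + (-3)·(8·16 - 16·(-32)) = 1·1664 - (-4)·512 + (-3)·640 = 1792 ≠ 0, so rank(O) = 3.
rank(O) = 3 = n, so the pair (A, C) is completely observable.

3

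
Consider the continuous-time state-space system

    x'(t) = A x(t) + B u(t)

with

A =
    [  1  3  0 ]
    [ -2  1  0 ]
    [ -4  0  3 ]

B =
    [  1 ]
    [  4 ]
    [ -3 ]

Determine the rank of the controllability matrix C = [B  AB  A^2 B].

AB = [[13], [2], [-13]]
A^2B = [[19], [-24], [-91]]
Controllability matrix C = [B  AB  A^2B] = [[1, 13, 19], [4, 2, -24], [-3, -13, -91]]
det(C) = 1·(2·(-91) - (-24)·(-13)) - 13·(4·(-91) - (-24)·(-3)) + 19·(4·(-13) - 2·(-3)) = 1·(-494) - 13·(-436) + 19·(-46) = 4300 ≠ 0, so rank(C) = 3.
rank(C) = 3 = n, so the pair (A, B) is completely controllable.

3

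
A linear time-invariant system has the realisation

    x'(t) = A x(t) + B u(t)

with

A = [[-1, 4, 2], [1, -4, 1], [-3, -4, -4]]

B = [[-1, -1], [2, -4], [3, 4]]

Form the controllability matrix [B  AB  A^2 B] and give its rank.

3

AB = [[15, -7], [-6, 19], [-17, 3]]
A^2B = [[-73, 89], [22, -80], [47, -67]]
Controllability matrix C = [B  AB  A^2B] = [[-1, -1, 15, -7, -73, 89], [2, -4, -6, 19, 22, -80], [3, 4, -17, 3, 47, -67]]
Take the 3×3 submatrix of C formed by columns 1, 2, 3: [[-1, -1, 15], [2, -4, -6], [3, 4, -17]]. Its determinant is (-1)·((-4)·(-17) - (-6)·4) - (-1)·(2·(-17) - (-6)·3) + 15·(2·4 - (-4)·3) = (-1)·92 - (-1)·(-16) + 15·20 = 192 ≠ 0.
So rank(C) ≥ 3; since C has 3 rows, rank(C) = 3.
rank(C) = 3 = n, so the pair (A, B) is completely controllable.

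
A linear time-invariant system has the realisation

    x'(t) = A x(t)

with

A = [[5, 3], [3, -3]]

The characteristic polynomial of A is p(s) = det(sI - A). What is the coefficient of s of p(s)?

For a 2×2 matrix, det(sI - A) = s^2 - (tr A)s + det A.
tr A = 2, det A = -24.
So p(s) = s^2 - 2s - 24.
The coefficient of s is -2.

-2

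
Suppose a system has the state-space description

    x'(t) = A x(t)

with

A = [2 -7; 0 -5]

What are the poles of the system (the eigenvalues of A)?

-5, 2

det(sI - A) = s^2 - (tr A)s + det A, with tr A = 2 + (-5) = -3 and det A = 2·(-5) - (-7)·0 = -10 - 0 = -10.
So p(s) = det(sI - A) = s^2 + 3s - 10.
Factor s^2 + 3s - 10: two numbers with sum -3 and product -10 are 2 and -5, so s^2 + 3s - 10 = (s - 2)(s + 5).
Hence p(s) = (s - 2) (s + 5), with roots -5, 2.
At least one eigenvalue has non-negative real part, so the system is not asymptotically stable.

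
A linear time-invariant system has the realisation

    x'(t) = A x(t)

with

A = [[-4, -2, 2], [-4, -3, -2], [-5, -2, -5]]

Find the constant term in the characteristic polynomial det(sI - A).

38

Expand det(sI - A) for the 3×3 matrix.
p(s) = s^3 + 12s^2 + 45s + 38.
(Check: constant term = det(-A) = (-1)^3 det A = 38; coefficient of s^2 = -tr A = 12.)
The constant term is 38.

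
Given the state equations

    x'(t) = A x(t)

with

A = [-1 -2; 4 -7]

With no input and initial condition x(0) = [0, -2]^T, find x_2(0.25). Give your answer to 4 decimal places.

det(sI - A) = s^2 - (tr A)s + det A, with tr A = (-1) + (-7) = -8 and det A = (-1)·(-7) - (-2)·4 = 7 - (-8) = 15.
So p(s) = det(sI - A) = s^2 + 8s + 15.
Factor s^2 + 8s + 15: two numbers with sum -8 and product 15 are -3 and -5, so s^2 + 8s + 15 = (s + 3)(s + 5).
Hence p(s) = (s + 3) (s + 5), with roots -5, -3.
The eigenvalues -5, -3 are distinct and real, so A is diagonalisable and x(t) = e^{At} x(0) = V diag(e^{λ_i t}) V^{-1} x(0), where the columns of V are the eigenvectors.
λ = -5: A - (-5)I = [[4, -2], [4, -2]]. Row 1 gives 4·v1 + (-2)·v2 = 0, so take v_1 = [1, 2]^T.
λ = -3: A - (-3)I = [[2, -2], [4, -4]]. Row 1 gives 2·v1 + (-2)·v2 = 0, so take v_2 = [-1, -1]^T.
V = [v_1 v_2] = [[1, -1], [2, -1]] has det V = 1, so V^{-1} = adj(V)/det V = [[-1, 1], [-2, 1]].
Modal coordinates z(0) = V^{-1} x(0): (-1)·0 + 1·(-2) = -2; (-2)·0 + 1·(-2) = -2; so z(0) = [-2, -2]^T.
x_2(t) = Σ_i (v_i)_2 · z_i(0) · e^{λ_i t} (row 2 of V times the modal terms).
x_2(0.25) = 2·(-2)·e^{-5·0.25} + (-1)·(-2)·e^{-3·0.25} = (-4)·0.286505 + 2·0.472367 = -0.2013.

-0.2013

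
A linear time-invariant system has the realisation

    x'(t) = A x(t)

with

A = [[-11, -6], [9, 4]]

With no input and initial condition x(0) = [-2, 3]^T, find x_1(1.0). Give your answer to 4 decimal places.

det(sI - A) = s^2 - (tr A)s + det A, with tr A = (-11) + 4 = -7 and det A = (-11)·4 - (-6)·9 = -44 - (-54) = 10.
So p(s) = det(sI - A) = s^2 + 7s + 10.
Factor s^2 + 7s + 10: two numbers with sum -7 and product 10 are -2 and -5, so s^2 + 7s + 10 = (s + 2)(s + 5).
Hence p(s) = (s + 2) (s + 5), with roots -5, -2.
The eigenvalues -5, -2 are distinct and real, so A is diagonalisable and x(t) = e^{At} x(0) = V diag(e^{λ_i t}) V^{-1} x(0), where the columns of V are the eigenvectors.
λ = -5: A - (-5)I = [[-6, -6], [9, 9]]. Row 1 gives (-6)·v1 + (-6)·v2 = 0, so take v_1 = [-1, 1]^T.
λ = -2: A - (-2)I = [[-9, -6], [9, 6]]. Row 1 gives (-9)·v1 + (-6)·v2 = 0, so take v_2 = [2, -3]^T.
V = [v_1 v_2] = [[-1, 2], [1, -3]] has det V = 1, so V^{-1} = adj(V)/det V = [[-3, -2], [-1, -1]].
Modal coordinates z(0) = V^{-1} x(0): (-3)·(-2) + (-2)·3 = 0; (-1)·(-2) + (-1)·3 = -1; so z(0) = [0, -1]^T.
x_1(t) = Σ_i (v_i)_1 · z_i(0) · e^{λ_i t} (row 1 of V times the modal terms).
x_1(1.0) = (-1)·0·e^{-5·1.0} + 2·(-1)·e^{-2·1.0} = 0·0.006738 + (-2)·0.135335 = -0.2707.

-0.2707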